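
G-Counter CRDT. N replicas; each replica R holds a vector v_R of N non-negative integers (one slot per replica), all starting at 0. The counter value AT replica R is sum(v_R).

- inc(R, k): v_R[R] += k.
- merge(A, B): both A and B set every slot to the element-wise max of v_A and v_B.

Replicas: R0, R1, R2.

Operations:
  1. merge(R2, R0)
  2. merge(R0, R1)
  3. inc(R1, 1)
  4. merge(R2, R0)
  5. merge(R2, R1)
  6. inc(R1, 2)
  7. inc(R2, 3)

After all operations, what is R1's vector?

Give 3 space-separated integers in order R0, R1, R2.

Op 1: merge R2<->R0 -> R2=(0,0,0) R0=(0,0,0)
Op 2: merge R0<->R1 -> R0=(0,0,0) R1=(0,0,0)
Op 3: inc R1 by 1 -> R1=(0,1,0) value=1
Op 4: merge R2<->R0 -> R2=(0,0,0) R0=(0,0,0)
Op 5: merge R2<->R1 -> R2=(0,1,0) R1=(0,1,0)
Op 6: inc R1 by 2 -> R1=(0,3,0) value=3
Op 7: inc R2 by 3 -> R2=(0,1,3) value=4

Answer: 0 3 0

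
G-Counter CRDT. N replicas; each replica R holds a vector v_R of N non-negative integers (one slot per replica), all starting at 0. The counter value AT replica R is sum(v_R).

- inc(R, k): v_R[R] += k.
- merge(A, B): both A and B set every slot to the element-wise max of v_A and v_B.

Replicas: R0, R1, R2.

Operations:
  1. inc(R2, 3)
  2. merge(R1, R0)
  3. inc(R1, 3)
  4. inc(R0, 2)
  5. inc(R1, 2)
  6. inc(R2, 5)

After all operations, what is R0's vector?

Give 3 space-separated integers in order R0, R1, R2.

Op 1: inc R2 by 3 -> R2=(0,0,3) value=3
Op 2: merge R1<->R0 -> R1=(0,0,0) R0=(0,0,0)
Op 3: inc R1 by 3 -> R1=(0,3,0) value=3
Op 4: inc R0 by 2 -> R0=(2,0,0) value=2
Op 5: inc R1 by 2 -> R1=(0,5,0) value=5
Op 6: inc R2 by 5 -> R2=(0,0,8) value=8

Answer: 2 0 0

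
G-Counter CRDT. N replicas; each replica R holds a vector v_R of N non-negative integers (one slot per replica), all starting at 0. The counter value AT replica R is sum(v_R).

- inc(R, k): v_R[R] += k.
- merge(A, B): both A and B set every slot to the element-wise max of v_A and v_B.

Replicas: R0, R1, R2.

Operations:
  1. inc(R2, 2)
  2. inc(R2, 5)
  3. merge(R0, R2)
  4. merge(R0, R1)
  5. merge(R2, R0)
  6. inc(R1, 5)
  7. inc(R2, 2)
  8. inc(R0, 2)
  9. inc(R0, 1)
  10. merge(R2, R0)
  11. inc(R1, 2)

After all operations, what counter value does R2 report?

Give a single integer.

Op 1: inc R2 by 2 -> R2=(0,0,2) value=2
Op 2: inc R2 by 5 -> R2=(0,0,7) value=7
Op 3: merge R0<->R2 -> R0=(0,0,7) R2=(0,0,7)
Op 4: merge R0<->R1 -> R0=(0,0,7) R1=(0,0,7)
Op 5: merge R2<->R0 -> R2=(0,0,7) R0=(0,0,7)
Op 6: inc R1 by 5 -> R1=(0,5,7) value=12
Op 7: inc R2 by 2 -> R2=(0,0,9) value=9
Op 8: inc R0 by 2 -> R0=(2,0,7) value=9
Op 9: inc R0 by 1 -> R0=(3,0,7) value=10
Op 10: merge R2<->R0 -> R2=(3,0,9) R0=(3,0,9)
Op 11: inc R1 by 2 -> R1=(0,7,7) value=14

Answer: 12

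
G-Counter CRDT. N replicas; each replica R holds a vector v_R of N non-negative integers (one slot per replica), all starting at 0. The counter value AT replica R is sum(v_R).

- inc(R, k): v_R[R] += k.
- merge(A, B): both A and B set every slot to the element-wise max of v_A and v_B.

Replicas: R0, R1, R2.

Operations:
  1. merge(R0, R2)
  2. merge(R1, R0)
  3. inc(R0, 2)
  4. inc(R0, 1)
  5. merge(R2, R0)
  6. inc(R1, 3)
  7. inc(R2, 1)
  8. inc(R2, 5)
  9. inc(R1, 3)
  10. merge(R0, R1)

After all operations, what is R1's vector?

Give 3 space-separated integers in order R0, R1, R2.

Op 1: merge R0<->R2 -> R0=(0,0,0) R2=(0,0,0)
Op 2: merge R1<->R0 -> R1=(0,0,0) R0=(0,0,0)
Op 3: inc R0 by 2 -> R0=(2,0,0) value=2
Op 4: inc R0 by 1 -> R0=(3,0,0) value=3
Op 5: merge R2<->R0 -> R2=(3,0,0) R0=(3,0,0)
Op 6: inc R1 by 3 -> R1=(0,3,0) value=3
Op 7: inc R2 by 1 -> R2=(3,0,1) value=4
Op 8: inc R2 by 5 -> R2=(3,0,6) value=9
Op 9: inc R1 by 3 -> R1=(0,6,0) value=6
Op 10: merge R0<->R1 -> R0=(3,6,0) R1=(3,6,0)

Answer: 3 6 0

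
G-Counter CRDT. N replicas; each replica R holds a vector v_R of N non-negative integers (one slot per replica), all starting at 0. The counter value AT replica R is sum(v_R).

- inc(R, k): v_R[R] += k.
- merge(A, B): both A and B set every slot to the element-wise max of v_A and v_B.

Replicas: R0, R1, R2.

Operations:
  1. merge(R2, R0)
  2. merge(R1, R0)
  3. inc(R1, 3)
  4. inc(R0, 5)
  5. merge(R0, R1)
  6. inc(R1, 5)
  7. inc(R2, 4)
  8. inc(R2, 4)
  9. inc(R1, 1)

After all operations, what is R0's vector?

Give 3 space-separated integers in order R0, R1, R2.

Op 1: merge R2<->R0 -> R2=(0,0,0) R0=(0,0,0)
Op 2: merge R1<->R0 -> R1=(0,0,0) R0=(0,0,0)
Op 3: inc R1 by 3 -> R1=(0,3,0) value=3
Op 4: inc R0 by 5 -> R0=(5,0,0) value=5
Op 5: merge R0<->R1 -> R0=(5,3,0) R1=(5,3,0)
Op 6: inc R1 by 5 -> R1=(5,8,0) value=13
Op 7: inc R2 by 4 -> R2=(0,0,4) value=4
Op 8: inc R2 by 4 -> R2=(0,0,8) value=8
Op 9: inc R1 by 1 -> R1=(5,9,0) value=14

Answer: 5 3 0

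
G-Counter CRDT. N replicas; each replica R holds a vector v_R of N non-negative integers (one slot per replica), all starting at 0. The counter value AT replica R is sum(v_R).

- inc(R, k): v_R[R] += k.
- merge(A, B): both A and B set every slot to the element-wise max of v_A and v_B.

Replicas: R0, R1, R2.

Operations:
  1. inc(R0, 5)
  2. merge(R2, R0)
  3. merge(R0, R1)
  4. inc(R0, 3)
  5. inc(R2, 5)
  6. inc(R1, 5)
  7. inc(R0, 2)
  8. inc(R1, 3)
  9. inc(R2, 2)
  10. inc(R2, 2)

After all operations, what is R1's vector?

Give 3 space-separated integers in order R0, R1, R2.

Op 1: inc R0 by 5 -> R0=(5,0,0) value=5
Op 2: merge R2<->R0 -> R2=(5,0,0) R0=(5,0,0)
Op 3: merge R0<->R1 -> R0=(5,0,0) R1=(5,0,0)
Op 4: inc R0 by 3 -> R0=(8,0,0) value=8
Op 5: inc R2 by 5 -> R2=(5,0,5) value=10
Op 6: inc R1 by 5 -> R1=(5,5,0) value=10
Op 7: inc R0 by 2 -> R0=(10,0,0) value=10
Op 8: inc R1 by 3 -> R1=(5,8,0) value=13
Op 9: inc R2 by 2 -> R2=(5,0,7) value=12
Op 10: inc R2 by 2 -> R2=(5,0,9) value=14

Answer: 5 8 0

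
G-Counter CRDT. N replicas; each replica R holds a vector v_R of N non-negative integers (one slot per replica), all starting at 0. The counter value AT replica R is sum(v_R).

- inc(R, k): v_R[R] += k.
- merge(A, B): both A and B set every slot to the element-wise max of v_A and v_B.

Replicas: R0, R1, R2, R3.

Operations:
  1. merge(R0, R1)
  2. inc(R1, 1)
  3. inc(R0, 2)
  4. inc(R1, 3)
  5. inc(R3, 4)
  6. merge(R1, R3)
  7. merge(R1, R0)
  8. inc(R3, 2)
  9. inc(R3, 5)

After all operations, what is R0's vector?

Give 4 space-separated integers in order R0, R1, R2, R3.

Answer: 2 4 0 4

Derivation:
Op 1: merge R0<->R1 -> R0=(0,0,0,0) R1=(0,0,0,0)
Op 2: inc R1 by 1 -> R1=(0,1,0,0) value=1
Op 3: inc R0 by 2 -> R0=(2,0,0,0) value=2
Op 4: inc R1 by 3 -> R1=(0,4,0,0) value=4
Op 5: inc R3 by 4 -> R3=(0,0,0,4) value=4
Op 6: merge R1<->R3 -> R1=(0,4,0,4) R3=(0,4,0,4)
Op 7: merge R1<->R0 -> R1=(2,4,0,4) R0=(2,4,0,4)
Op 8: inc R3 by 2 -> R3=(0,4,0,6) value=10
Op 9: inc R3 by 5 -> R3=(0,4,0,11) value=15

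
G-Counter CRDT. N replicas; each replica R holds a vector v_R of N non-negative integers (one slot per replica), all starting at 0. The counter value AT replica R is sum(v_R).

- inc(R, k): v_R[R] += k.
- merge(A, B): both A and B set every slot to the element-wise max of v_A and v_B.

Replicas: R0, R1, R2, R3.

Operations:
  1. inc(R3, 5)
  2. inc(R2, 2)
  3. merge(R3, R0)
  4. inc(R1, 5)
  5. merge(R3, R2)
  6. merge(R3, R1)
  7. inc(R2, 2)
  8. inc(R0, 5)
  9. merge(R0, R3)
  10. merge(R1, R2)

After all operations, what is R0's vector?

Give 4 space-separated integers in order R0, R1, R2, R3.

Answer: 5 5 2 5

Derivation:
Op 1: inc R3 by 5 -> R3=(0,0,0,5) value=5
Op 2: inc R2 by 2 -> R2=(0,0,2,0) value=2
Op 3: merge R3<->R0 -> R3=(0,0,0,5) R0=(0,0,0,5)
Op 4: inc R1 by 5 -> R1=(0,5,0,0) value=5
Op 5: merge R3<->R2 -> R3=(0,0,2,5) R2=(0,0,2,5)
Op 6: merge R3<->R1 -> R3=(0,5,2,5) R1=(0,5,2,5)
Op 7: inc R2 by 2 -> R2=(0,0,4,5) value=9
Op 8: inc R0 by 5 -> R0=(5,0,0,5) value=10
Op 9: merge R0<->R3 -> R0=(5,5,2,5) R3=(5,5,2,5)
Op 10: merge R1<->R2 -> R1=(0,5,4,5) R2=(0,5,4,5)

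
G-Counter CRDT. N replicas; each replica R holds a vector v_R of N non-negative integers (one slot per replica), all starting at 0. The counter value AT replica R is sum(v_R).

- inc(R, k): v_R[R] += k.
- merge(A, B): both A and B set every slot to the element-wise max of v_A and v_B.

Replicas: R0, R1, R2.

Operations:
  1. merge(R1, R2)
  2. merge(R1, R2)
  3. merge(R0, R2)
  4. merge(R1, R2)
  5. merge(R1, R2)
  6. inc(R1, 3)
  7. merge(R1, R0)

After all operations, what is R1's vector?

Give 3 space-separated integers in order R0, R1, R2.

Answer: 0 3 0

Derivation:
Op 1: merge R1<->R2 -> R1=(0,0,0) R2=(0,0,0)
Op 2: merge R1<->R2 -> R1=(0,0,0) R2=(0,0,0)
Op 3: merge R0<->R2 -> R0=(0,0,0) R2=(0,0,0)
Op 4: merge R1<->R2 -> R1=(0,0,0) R2=(0,0,0)
Op 5: merge R1<->R2 -> R1=(0,0,0) R2=(0,0,0)
Op 6: inc R1 by 3 -> R1=(0,3,0) value=3
Op 7: merge R1<->R0 -> R1=(0,3,0) R0=(0,3,0)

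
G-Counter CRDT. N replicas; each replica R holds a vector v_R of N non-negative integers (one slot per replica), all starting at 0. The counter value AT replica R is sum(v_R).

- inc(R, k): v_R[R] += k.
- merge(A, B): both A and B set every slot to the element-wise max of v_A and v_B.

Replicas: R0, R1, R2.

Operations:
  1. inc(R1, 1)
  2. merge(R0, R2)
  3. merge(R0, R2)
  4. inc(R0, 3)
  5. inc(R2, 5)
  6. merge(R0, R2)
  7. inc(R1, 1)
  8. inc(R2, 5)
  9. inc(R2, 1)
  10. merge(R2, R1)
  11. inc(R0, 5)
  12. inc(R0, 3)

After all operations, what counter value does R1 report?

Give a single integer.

Answer: 16

Derivation:
Op 1: inc R1 by 1 -> R1=(0,1,0) value=1
Op 2: merge R0<->R2 -> R0=(0,0,0) R2=(0,0,0)
Op 3: merge R0<->R2 -> R0=(0,0,0) R2=(0,0,0)
Op 4: inc R0 by 3 -> R0=(3,0,0) value=3
Op 5: inc R2 by 5 -> R2=(0,0,5) value=5
Op 6: merge R0<->R2 -> R0=(3,0,5) R2=(3,0,5)
Op 7: inc R1 by 1 -> R1=(0,2,0) value=2
Op 8: inc R2 by 5 -> R2=(3,0,10) value=13
Op 9: inc R2 by 1 -> R2=(3,0,11) value=14
Op 10: merge R2<->R1 -> R2=(3,2,11) R1=(3,2,11)
Op 11: inc R0 by 5 -> R0=(8,0,5) value=13
Op 12: inc R0 by 3 -> R0=(11,0,5) value=16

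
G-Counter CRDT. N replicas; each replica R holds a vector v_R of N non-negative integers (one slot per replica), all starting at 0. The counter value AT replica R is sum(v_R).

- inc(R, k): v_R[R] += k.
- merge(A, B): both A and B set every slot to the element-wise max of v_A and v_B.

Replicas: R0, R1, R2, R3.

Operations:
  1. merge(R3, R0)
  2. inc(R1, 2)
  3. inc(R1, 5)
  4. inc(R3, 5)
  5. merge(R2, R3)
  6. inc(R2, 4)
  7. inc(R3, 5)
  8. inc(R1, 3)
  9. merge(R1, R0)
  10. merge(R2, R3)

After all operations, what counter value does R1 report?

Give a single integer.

Op 1: merge R3<->R0 -> R3=(0,0,0,0) R0=(0,0,0,0)
Op 2: inc R1 by 2 -> R1=(0,2,0,0) value=2
Op 3: inc R1 by 5 -> R1=(0,7,0,0) value=7
Op 4: inc R3 by 5 -> R3=(0,0,0,5) value=5
Op 5: merge R2<->R3 -> R2=(0,0,0,5) R3=(0,0,0,5)
Op 6: inc R2 by 4 -> R2=(0,0,4,5) value=9
Op 7: inc R3 by 5 -> R3=(0,0,0,10) value=10
Op 8: inc R1 by 3 -> R1=(0,10,0,0) value=10
Op 9: merge R1<->R0 -> R1=(0,10,0,0) R0=(0,10,0,0)
Op 10: merge R2<->R3 -> R2=(0,0,4,10) R3=(0,0,4,10)

Answer: 10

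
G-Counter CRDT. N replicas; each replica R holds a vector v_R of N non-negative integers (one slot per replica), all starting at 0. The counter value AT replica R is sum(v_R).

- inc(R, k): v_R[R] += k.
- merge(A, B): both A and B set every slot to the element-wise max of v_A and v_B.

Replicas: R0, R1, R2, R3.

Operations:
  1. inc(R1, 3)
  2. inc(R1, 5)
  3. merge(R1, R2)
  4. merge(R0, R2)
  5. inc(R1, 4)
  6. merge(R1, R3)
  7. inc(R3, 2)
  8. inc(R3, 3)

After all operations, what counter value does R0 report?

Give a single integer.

Answer: 8

Derivation:
Op 1: inc R1 by 3 -> R1=(0,3,0,0) value=3
Op 2: inc R1 by 5 -> R1=(0,8,0,0) value=8
Op 3: merge R1<->R2 -> R1=(0,8,0,0) R2=(0,8,0,0)
Op 4: merge R0<->R2 -> R0=(0,8,0,0) R2=(0,8,0,0)
Op 5: inc R1 by 4 -> R1=(0,12,0,0) value=12
Op 6: merge R1<->R3 -> R1=(0,12,0,0) R3=(0,12,0,0)
Op 7: inc R3 by 2 -> R3=(0,12,0,2) value=14
Op 8: inc R3 by 3 -> R3=(0,12,0,5) value=17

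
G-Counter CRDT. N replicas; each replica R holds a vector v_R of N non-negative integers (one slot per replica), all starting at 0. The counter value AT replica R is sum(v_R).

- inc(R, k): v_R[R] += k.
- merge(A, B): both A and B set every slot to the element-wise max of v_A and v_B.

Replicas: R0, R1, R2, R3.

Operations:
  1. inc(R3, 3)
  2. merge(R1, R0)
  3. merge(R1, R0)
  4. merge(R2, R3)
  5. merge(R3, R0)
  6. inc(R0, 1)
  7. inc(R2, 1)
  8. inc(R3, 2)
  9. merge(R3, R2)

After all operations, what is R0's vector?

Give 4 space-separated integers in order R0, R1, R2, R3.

Answer: 1 0 0 3

Derivation:
Op 1: inc R3 by 3 -> R3=(0,0,0,3) value=3
Op 2: merge R1<->R0 -> R1=(0,0,0,0) R0=(0,0,0,0)
Op 3: merge R1<->R0 -> R1=(0,0,0,0) R0=(0,0,0,0)
Op 4: merge R2<->R3 -> R2=(0,0,0,3) R3=(0,0,0,3)
Op 5: merge R3<->R0 -> R3=(0,0,0,3) R0=(0,0,0,3)
Op 6: inc R0 by 1 -> R0=(1,0,0,3) value=4
Op 7: inc R2 by 1 -> R2=(0,0,1,3) value=4
Op 8: inc R3 by 2 -> R3=(0,0,0,5) value=5
Op 9: merge R3<->R2 -> R3=(0,0,1,5) R2=(0,0,1,5)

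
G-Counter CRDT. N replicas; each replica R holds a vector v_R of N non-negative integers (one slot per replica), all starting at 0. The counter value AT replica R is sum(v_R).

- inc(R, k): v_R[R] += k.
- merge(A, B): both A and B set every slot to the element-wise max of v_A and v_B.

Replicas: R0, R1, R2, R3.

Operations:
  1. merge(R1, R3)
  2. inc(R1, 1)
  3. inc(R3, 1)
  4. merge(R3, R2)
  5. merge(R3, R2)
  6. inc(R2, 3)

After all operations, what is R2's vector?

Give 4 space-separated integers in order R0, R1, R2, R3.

Answer: 0 0 3 1

Derivation:
Op 1: merge R1<->R3 -> R1=(0,0,0,0) R3=(0,0,0,0)
Op 2: inc R1 by 1 -> R1=(0,1,0,0) value=1
Op 3: inc R3 by 1 -> R3=(0,0,0,1) value=1
Op 4: merge R3<->R2 -> R3=(0,0,0,1) R2=(0,0,0,1)
Op 5: merge R3<->R2 -> R3=(0,0,0,1) R2=(0,0,0,1)
Op 6: inc R2 by 3 -> R2=(0,0,3,1) value=4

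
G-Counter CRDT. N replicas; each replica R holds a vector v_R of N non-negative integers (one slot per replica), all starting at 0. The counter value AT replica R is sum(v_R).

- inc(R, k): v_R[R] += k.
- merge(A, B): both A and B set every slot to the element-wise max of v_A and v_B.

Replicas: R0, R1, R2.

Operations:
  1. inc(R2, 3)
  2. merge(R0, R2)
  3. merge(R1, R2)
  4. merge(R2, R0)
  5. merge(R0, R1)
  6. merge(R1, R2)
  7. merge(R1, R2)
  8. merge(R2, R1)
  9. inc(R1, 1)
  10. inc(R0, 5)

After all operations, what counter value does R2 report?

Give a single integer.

Answer: 3

Derivation:
Op 1: inc R2 by 3 -> R2=(0,0,3) value=3
Op 2: merge R0<->R2 -> R0=(0,0,3) R2=(0,0,3)
Op 3: merge R1<->R2 -> R1=(0,0,3) R2=(0,0,3)
Op 4: merge R2<->R0 -> R2=(0,0,3) R0=(0,0,3)
Op 5: merge R0<->R1 -> R0=(0,0,3) R1=(0,0,3)
Op 6: merge R1<->R2 -> R1=(0,0,3) R2=(0,0,3)
Op 7: merge R1<->R2 -> R1=(0,0,3) R2=(0,0,3)
Op 8: merge R2<->R1 -> R2=(0,0,3) R1=(0,0,3)
Op 9: inc R1 by 1 -> R1=(0,1,3) value=4
Op 10: inc R0 by 5 -> R0=(5,0,3) value=8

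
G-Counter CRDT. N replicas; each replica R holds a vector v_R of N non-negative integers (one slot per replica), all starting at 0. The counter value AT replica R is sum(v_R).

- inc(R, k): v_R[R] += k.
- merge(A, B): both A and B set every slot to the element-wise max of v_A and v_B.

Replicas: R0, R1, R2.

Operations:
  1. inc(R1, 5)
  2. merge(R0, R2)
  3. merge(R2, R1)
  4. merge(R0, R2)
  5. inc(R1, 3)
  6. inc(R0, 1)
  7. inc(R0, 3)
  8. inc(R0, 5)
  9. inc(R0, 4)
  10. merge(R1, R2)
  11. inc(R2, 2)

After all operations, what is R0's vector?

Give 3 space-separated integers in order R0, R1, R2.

Op 1: inc R1 by 5 -> R1=(0,5,0) value=5
Op 2: merge R0<->R2 -> R0=(0,0,0) R2=(0,0,0)
Op 3: merge R2<->R1 -> R2=(0,5,0) R1=(0,5,0)
Op 4: merge R0<->R2 -> R0=(0,5,0) R2=(0,5,0)
Op 5: inc R1 by 3 -> R1=(0,8,0) value=8
Op 6: inc R0 by 1 -> R0=(1,5,0) value=6
Op 7: inc R0 by 3 -> R0=(4,5,0) value=9
Op 8: inc R0 by 5 -> R0=(9,5,0) value=14
Op 9: inc R0 by 4 -> R0=(13,5,0) value=18
Op 10: merge R1<->R2 -> R1=(0,8,0) R2=(0,8,0)
Op 11: inc R2 by 2 -> R2=(0,8,2) value=10

Answer: 13 5 0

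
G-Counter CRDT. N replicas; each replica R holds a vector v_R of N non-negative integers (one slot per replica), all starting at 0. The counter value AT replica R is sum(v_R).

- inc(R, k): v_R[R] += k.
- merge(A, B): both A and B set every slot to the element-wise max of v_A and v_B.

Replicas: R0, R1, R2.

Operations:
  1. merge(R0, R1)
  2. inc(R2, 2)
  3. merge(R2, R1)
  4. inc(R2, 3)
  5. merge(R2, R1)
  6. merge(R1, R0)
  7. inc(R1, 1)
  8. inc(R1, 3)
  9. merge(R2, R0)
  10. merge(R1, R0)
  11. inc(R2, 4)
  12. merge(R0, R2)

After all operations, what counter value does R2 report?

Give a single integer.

Op 1: merge R0<->R1 -> R0=(0,0,0) R1=(0,0,0)
Op 2: inc R2 by 2 -> R2=(0,0,2) value=2
Op 3: merge R2<->R1 -> R2=(0,0,2) R1=(0,0,2)
Op 4: inc R2 by 3 -> R2=(0,0,5) value=5
Op 5: merge R2<->R1 -> R2=(0,0,5) R1=(0,0,5)
Op 6: merge R1<->R0 -> R1=(0,0,5) R0=(0,0,5)
Op 7: inc R1 by 1 -> R1=(0,1,5) value=6
Op 8: inc R1 by 3 -> R1=(0,4,5) value=9
Op 9: merge R2<->R0 -> R2=(0,0,5) R0=(0,0,5)
Op 10: merge R1<->R0 -> R1=(0,4,5) R0=(0,4,5)
Op 11: inc R2 by 4 -> R2=(0,0,9) value=9
Op 12: merge R0<->R2 -> R0=(0,4,9) R2=(0,4,9)

Answer: 13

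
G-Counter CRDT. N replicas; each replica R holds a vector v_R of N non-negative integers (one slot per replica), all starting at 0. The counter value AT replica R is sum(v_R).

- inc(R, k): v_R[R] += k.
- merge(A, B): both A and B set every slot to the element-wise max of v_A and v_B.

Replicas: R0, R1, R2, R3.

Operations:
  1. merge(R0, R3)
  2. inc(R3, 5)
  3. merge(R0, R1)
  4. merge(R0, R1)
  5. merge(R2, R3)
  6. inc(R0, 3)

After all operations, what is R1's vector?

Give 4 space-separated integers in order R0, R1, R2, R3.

Op 1: merge R0<->R3 -> R0=(0,0,0,0) R3=(0,0,0,0)
Op 2: inc R3 by 5 -> R3=(0,0,0,5) value=5
Op 3: merge R0<->R1 -> R0=(0,0,0,0) R1=(0,0,0,0)
Op 4: merge R0<->R1 -> R0=(0,0,0,0) R1=(0,0,0,0)
Op 5: merge R2<->R3 -> R2=(0,0,0,5) R3=(0,0,0,5)
Op 6: inc R0 by 3 -> R0=(3,0,0,0) value=3

Answer: 0 0 0 0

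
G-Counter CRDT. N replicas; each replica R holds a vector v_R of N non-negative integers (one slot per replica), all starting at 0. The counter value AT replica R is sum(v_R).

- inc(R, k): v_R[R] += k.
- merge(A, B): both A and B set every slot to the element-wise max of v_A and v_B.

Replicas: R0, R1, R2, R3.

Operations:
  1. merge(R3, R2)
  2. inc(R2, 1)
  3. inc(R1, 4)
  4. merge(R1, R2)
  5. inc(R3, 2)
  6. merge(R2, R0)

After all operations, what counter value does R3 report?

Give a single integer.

Op 1: merge R3<->R2 -> R3=(0,0,0,0) R2=(0,0,0,0)
Op 2: inc R2 by 1 -> R2=(0,0,1,0) value=1
Op 3: inc R1 by 4 -> R1=(0,4,0,0) value=4
Op 4: merge R1<->R2 -> R1=(0,4,1,0) R2=(0,4,1,0)
Op 5: inc R3 by 2 -> R3=(0,0,0,2) value=2
Op 6: merge R2<->R0 -> R2=(0,4,1,0) R0=(0,4,1,0)

Answer: 2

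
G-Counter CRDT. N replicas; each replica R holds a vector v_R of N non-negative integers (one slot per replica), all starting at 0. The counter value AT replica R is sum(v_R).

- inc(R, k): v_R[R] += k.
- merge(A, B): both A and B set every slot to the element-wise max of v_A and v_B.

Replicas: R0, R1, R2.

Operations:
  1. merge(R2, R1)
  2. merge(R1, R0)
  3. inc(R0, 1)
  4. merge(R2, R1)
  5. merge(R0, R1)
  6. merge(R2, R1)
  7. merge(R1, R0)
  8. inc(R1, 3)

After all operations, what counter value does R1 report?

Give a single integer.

Answer: 4

Derivation:
Op 1: merge R2<->R1 -> R2=(0,0,0) R1=(0,0,0)
Op 2: merge R1<->R0 -> R1=(0,0,0) R0=(0,0,0)
Op 3: inc R0 by 1 -> R0=(1,0,0) value=1
Op 4: merge R2<->R1 -> R2=(0,0,0) R1=(0,0,0)
Op 5: merge R0<->R1 -> R0=(1,0,0) R1=(1,0,0)
Op 6: merge R2<->R1 -> R2=(1,0,0) R1=(1,0,0)
Op 7: merge R1<->R0 -> R1=(1,0,0) R0=(1,0,0)
Op 8: inc R1 by 3 -> R1=(1,3,0) value=4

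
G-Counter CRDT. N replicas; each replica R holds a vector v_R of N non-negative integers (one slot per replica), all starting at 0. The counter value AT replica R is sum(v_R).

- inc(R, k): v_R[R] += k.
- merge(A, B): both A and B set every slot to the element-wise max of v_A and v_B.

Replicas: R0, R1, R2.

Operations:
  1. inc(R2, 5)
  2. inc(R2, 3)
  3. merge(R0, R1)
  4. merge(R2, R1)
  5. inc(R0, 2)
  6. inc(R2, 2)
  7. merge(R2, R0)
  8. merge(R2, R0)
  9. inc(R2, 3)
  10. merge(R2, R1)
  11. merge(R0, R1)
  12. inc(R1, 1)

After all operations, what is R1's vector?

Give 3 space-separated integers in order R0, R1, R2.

Answer: 2 1 13

Derivation:
Op 1: inc R2 by 5 -> R2=(0,0,5) value=5
Op 2: inc R2 by 3 -> R2=(0,0,8) value=8
Op 3: merge R0<->R1 -> R0=(0,0,0) R1=(0,0,0)
Op 4: merge R2<->R1 -> R2=(0,0,8) R1=(0,0,8)
Op 5: inc R0 by 2 -> R0=(2,0,0) value=2
Op 6: inc R2 by 2 -> R2=(0,0,10) value=10
Op 7: merge R2<->R0 -> R2=(2,0,10) R0=(2,0,10)
Op 8: merge R2<->R0 -> R2=(2,0,10) R0=(2,0,10)
Op 9: inc R2 by 3 -> R2=(2,0,13) value=15
Op 10: merge R2<->R1 -> R2=(2,0,13) R1=(2,0,13)
Op 11: merge R0<->R1 -> R0=(2,0,13) R1=(2,0,13)
Op 12: inc R1 by 1 -> R1=(2,1,13) value=16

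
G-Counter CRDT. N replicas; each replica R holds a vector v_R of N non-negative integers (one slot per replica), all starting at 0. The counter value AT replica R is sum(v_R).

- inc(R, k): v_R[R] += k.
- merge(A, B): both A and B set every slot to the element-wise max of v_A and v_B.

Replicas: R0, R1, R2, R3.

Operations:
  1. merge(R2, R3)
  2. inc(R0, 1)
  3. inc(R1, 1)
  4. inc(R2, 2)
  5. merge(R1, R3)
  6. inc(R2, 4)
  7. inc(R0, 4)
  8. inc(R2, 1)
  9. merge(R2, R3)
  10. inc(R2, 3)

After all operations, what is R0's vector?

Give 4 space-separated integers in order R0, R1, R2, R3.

Answer: 5 0 0 0

Derivation:
Op 1: merge R2<->R3 -> R2=(0,0,0,0) R3=(0,0,0,0)
Op 2: inc R0 by 1 -> R0=(1,0,0,0) value=1
Op 3: inc R1 by 1 -> R1=(0,1,0,0) value=1
Op 4: inc R2 by 2 -> R2=(0,0,2,0) value=2
Op 5: merge R1<->R3 -> R1=(0,1,0,0) R3=(0,1,0,0)
Op 6: inc R2 by 4 -> R2=(0,0,6,0) value=6
Op 7: inc R0 by 4 -> R0=(5,0,0,0) value=5
Op 8: inc R2 by 1 -> R2=(0,0,7,0) value=7
Op 9: merge R2<->R3 -> R2=(0,1,7,0) R3=(0,1,7,0)
Op 10: inc R2 by 3 -> R2=(0,1,10,0) value=11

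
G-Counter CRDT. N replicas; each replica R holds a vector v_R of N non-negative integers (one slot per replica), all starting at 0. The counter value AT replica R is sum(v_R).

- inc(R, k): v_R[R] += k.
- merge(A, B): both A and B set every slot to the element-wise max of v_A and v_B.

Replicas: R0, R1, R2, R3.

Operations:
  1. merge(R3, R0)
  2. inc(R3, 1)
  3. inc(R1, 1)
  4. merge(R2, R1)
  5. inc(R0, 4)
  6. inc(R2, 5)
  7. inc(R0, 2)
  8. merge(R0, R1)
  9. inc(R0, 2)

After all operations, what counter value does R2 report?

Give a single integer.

Answer: 6

Derivation:
Op 1: merge R3<->R0 -> R3=(0,0,0,0) R0=(0,0,0,0)
Op 2: inc R3 by 1 -> R3=(0,0,0,1) value=1
Op 3: inc R1 by 1 -> R1=(0,1,0,0) value=1
Op 4: merge R2<->R1 -> R2=(0,1,0,0) R1=(0,1,0,0)
Op 5: inc R0 by 4 -> R0=(4,0,0,0) value=4
Op 6: inc R2 by 5 -> R2=(0,1,5,0) value=6
Op 7: inc R0 by 2 -> R0=(6,0,0,0) value=6
Op 8: merge R0<->R1 -> R0=(6,1,0,0) R1=(6,1,0,0)
Op 9: inc R0 by 2 -> R0=(8,1,0,0) value=9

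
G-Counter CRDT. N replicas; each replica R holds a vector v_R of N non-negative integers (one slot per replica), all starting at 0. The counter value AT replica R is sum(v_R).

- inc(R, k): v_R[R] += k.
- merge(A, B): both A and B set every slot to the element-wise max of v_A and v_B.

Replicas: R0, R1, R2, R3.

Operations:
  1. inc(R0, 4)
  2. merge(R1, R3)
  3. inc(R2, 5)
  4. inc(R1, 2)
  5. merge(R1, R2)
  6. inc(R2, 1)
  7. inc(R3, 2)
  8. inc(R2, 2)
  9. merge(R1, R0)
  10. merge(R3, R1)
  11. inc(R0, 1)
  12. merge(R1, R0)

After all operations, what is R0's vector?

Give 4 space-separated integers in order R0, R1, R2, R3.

Answer: 5 2 5 2

Derivation:
Op 1: inc R0 by 4 -> R0=(4,0,0,0) value=4
Op 2: merge R1<->R3 -> R1=(0,0,0,0) R3=(0,0,0,0)
Op 3: inc R2 by 5 -> R2=(0,0,5,0) value=5
Op 4: inc R1 by 2 -> R1=(0,2,0,0) value=2
Op 5: merge R1<->R2 -> R1=(0,2,5,0) R2=(0,2,5,0)
Op 6: inc R2 by 1 -> R2=(0,2,6,0) value=8
Op 7: inc R3 by 2 -> R3=(0,0,0,2) value=2
Op 8: inc R2 by 2 -> R2=(0,2,8,0) value=10
Op 9: merge R1<->R0 -> R1=(4,2,5,0) R0=(4,2,5,0)
Op 10: merge R3<->R1 -> R3=(4,2,5,2) R1=(4,2,5,2)
Op 11: inc R0 by 1 -> R0=(5,2,5,0) value=12
Op 12: merge R1<->R0 -> R1=(5,2,5,2) R0=(5,2,5,2)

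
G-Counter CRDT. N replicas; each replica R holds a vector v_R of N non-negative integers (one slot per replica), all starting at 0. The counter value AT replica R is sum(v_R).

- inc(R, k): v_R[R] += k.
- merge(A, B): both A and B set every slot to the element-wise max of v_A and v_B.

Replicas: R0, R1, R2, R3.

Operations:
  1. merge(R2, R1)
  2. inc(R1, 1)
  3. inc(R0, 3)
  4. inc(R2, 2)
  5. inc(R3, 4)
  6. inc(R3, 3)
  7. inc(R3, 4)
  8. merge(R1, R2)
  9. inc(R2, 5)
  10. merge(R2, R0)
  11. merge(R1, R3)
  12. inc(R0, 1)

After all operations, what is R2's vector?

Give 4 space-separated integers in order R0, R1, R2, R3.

Answer: 3 1 7 0

Derivation:
Op 1: merge R2<->R1 -> R2=(0,0,0,0) R1=(0,0,0,0)
Op 2: inc R1 by 1 -> R1=(0,1,0,0) value=1
Op 3: inc R0 by 3 -> R0=(3,0,0,0) value=3
Op 4: inc R2 by 2 -> R2=(0,0,2,0) value=2
Op 5: inc R3 by 4 -> R3=(0,0,0,4) value=4
Op 6: inc R3 by 3 -> R3=(0,0,0,7) value=7
Op 7: inc R3 by 4 -> R3=(0,0,0,11) value=11
Op 8: merge R1<->R2 -> R1=(0,1,2,0) R2=(0,1,2,0)
Op 9: inc R2 by 5 -> R2=(0,1,7,0) value=8
Op 10: merge R2<->R0 -> R2=(3,1,7,0) R0=(3,1,7,0)
Op 11: merge R1<->R3 -> R1=(0,1,2,11) R3=(0,1,2,11)
Op 12: inc R0 by 1 -> R0=(4,1,7,0) value=12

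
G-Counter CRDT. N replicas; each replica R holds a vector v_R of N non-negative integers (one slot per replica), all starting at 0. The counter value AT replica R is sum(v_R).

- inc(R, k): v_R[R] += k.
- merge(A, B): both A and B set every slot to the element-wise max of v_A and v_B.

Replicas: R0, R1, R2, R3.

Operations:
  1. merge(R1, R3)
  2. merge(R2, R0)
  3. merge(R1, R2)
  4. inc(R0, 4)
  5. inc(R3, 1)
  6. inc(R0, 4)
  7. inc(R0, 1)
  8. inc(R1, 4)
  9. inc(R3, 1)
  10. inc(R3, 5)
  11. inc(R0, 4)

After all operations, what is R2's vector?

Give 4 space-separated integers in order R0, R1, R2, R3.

Answer: 0 0 0 0

Derivation:
Op 1: merge R1<->R3 -> R1=(0,0,0,0) R3=(0,0,0,0)
Op 2: merge R2<->R0 -> R2=(0,0,0,0) R0=(0,0,0,0)
Op 3: merge R1<->R2 -> R1=(0,0,0,0) R2=(0,0,0,0)
Op 4: inc R0 by 4 -> R0=(4,0,0,0) value=4
Op 5: inc R3 by 1 -> R3=(0,0,0,1) value=1
Op 6: inc R0 by 4 -> R0=(8,0,0,0) value=8
Op 7: inc R0 by 1 -> R0=(9,0,0,0) value=9
Op 8: inc R1 by 4 -> R1=(0,4,0,0) value=4
Op 9: inc R3 by 1 -> R3=(0,0,0,2) value=2
Op 10: inc R3 by 5 -> R3=(0,0,0,7) value=7
Op 11: inc R0 by 4 -> R0=(13,0,0,0) value=13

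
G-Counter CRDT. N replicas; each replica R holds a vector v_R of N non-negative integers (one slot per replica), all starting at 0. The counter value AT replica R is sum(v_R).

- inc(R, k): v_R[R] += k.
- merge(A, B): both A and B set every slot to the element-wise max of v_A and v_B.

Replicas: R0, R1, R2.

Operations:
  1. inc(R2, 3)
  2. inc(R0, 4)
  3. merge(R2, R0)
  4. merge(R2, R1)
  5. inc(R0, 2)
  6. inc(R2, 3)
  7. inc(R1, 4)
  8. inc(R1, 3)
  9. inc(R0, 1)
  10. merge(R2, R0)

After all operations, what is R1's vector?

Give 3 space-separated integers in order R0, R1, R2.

Op 1: inc R2 by 3 -> R2=(0,0,3) value=3
Op 2: inc R0 by 4 -> R0=(4,0,0) value=4
Op 3: merge R2<->R0 -> R2=(4,0,3) R0=(4,0,3)
Op 4: merge R2<->R1 -> R2=(4,0,3) R1=(4,0,3)
Op 5: inc R0 by 2 -> R0=(6,0,3) value=9
Op 6: inc R2 by 3 -> R2=(4,0,6) value=10
Op 7: inc R1 by 4 -> R1=(4,4,3) value=11
Op 8: inc R1 by 3 -> R1=(4,7,3) value=14
Op 9: inc R0 by 1 -> R0=(7,0,3) value=10
Op 10: merge R2<->R0 -> R2=(7,0,6) R0=(7,0,6)

Answer: 4 7 3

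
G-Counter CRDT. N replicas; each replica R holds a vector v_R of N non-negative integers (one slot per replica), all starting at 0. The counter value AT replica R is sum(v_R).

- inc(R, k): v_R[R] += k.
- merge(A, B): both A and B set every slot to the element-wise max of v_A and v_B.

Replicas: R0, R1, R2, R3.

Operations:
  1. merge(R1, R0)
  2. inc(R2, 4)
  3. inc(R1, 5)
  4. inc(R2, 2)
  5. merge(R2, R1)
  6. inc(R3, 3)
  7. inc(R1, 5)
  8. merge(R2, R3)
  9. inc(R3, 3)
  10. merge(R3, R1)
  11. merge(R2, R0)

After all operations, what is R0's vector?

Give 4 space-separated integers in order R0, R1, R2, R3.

Answer: 0 5 6 3

Derivation:
Op 1: merge R1<->R0 -> R1=(0,0,0,0) R0=(0,0,0,0)
Op 2: inc R2 by 4 -> R2=(0,0,4,0) value=4
Op 3: inc R1 by 5 -> R1=(0,5,0,0) value=5
Op 4: inc R2 by 2 -> R2=(0,0,6,0) value=6
Op 5: merge R2<->R1 -> R2=(0,5,6,0) R1=(0,5,6,0)
Op 6: inc R3 by 3 -> R3=(0,0,0,3) value=3
Op 7: inc R1 by 5 -> R1=(0,10,6,0) value=16
Op 8: merge R2<->R3 -> R2=(0,5,6,3) R3=(0,5,6,3)
Op 9: inc R3 by 3 -> R3=(0,5,6,6) value=17
Op 10: merge R3<->R1 -> R3=(0,10,6,6) R1=(0,10,6,6)
Op 11: merge R2<->R0 -> R2=(0,5,6,3) R0=(0,5,6,3)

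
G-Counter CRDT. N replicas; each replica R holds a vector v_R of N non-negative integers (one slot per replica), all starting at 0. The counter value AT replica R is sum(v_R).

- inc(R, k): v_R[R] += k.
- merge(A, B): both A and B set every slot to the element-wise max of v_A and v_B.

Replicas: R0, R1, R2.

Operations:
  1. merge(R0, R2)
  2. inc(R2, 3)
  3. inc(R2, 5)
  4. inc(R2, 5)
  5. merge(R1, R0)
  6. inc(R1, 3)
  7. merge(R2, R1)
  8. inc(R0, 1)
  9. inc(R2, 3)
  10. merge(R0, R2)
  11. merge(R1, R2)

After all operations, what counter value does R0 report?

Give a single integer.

Op 1: merge R0<->R2 -> R0=(0,0,0) R2=(0,0,0)
Op 2: inc R2 by 3 -> R2=(0,0,3) value=3
Op 3: inc R2 by 5 -> R2=(0,0,8) value=8
Op 4: inc R2 by 5 -> R2=(0,0,13) value=13
Op 5: merge R1<->R0 -> R1=(0,0,0) R0=(0,0,0)
Op 6: inc R1 by 3 -> R1=(0,3,0) value=3
Op 7: merge R2<->R1 -> R2=(0,3,13) R1=(0,3,13)
Op 8: inc R0 by 1 -> R0=(1,0,0) value=1
Op 9: inc R2 by 3 -> R2=(0,3,16) value=19
Op 10: merge R0<->R2 -> R0=(1,3,16) R2=(1,3,16)
Op 11: merge R1<->R2 -> R1=(1,3,16) R2=(1,3,16)

Answer: 20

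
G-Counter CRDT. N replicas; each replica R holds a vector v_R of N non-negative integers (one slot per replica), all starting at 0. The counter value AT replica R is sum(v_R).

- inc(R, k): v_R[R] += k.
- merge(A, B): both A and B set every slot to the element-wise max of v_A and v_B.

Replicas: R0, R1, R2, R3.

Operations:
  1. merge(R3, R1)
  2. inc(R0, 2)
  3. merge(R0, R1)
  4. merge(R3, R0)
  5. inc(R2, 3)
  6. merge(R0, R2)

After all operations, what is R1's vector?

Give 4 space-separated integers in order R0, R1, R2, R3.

Answer: 2 0 0 0

Derivation:
Op 1: merge R3<->R1 -> R3=(0,0,0,0) R1=(0,0,0,0)
Op 2: inc R0 by 2 -> R0=(2,0,0,0) value=2
Op 3: merge R0<->R1 -> R0=(2,0,0,0) R1=(2,0,0,0)
Op 4: merge R3<->R0 -> R3=(2,0,0,0) R0=(2,0,0,0)
Op 5: inc R2 by 3 -> R2=(0,0,3,0) value=3
Op 6: merge R0<->R2 -> R0=(2,0,3,0) R2=(2,0,3,0)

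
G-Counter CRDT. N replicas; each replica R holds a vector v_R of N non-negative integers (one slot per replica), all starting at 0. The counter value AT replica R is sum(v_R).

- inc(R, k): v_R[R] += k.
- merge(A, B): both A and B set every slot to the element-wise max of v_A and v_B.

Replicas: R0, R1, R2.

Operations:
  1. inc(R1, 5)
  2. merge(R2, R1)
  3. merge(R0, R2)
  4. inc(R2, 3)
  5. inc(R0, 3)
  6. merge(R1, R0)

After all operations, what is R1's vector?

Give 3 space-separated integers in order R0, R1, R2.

Op 1: inc R1 by 5 -> R1=(0,5,0) value=5
Op 2: merge R2<->R1 -> R2=(0,5,0) R1=(0,5,0)
Op 3: merge R0<->R2 -> R0=(0,5,0) R2=(0,5,0)
Op 4: inc R2 by 3 -> R2=(0,5,3) value=8
Op 5: inc R0 by 3 -> R0=(3,5,0) value=8
Op 6: merge R1<->R0 -> R1=(3,5,0) R0=(3,5,0)

Answer: 3 5 0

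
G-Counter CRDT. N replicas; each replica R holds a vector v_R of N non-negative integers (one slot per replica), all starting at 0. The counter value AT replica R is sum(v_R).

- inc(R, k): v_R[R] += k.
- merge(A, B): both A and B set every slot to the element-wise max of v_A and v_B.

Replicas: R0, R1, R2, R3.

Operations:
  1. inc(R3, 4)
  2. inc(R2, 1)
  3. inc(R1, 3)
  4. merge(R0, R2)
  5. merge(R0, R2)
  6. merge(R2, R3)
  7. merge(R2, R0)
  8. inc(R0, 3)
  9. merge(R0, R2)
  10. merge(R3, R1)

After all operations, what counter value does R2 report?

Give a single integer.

Answer: 8

Derivation:
Op 1: inc R3 by 4 -> R3=(0,0,0,4) value=4
Op 2: inc R2 by 1 -> R2=(0,0,1,0) value=1
Op 3: inc R1 by 3 -> R1=(0,3,0,0) value=3
Op 4: merge R0<->R2 -> R0=(0,0,1,0) R2=(0,0,1,0)
Op 5: merge R0<->R2 -> R0=(0,0,1,0) R2=(0,0,1,0)
Op 6: merge R2<->R3 -> R2=(0,0,1,4) R3=(0,0,1,4)
Op 7: merge R2<->R0 -> R2=(0,0,1,4) R0=(0,0,1,4)
Op 8: inc R0 by 3 -> R0=(3,0,1,4) value=8
Op 9: merge R0<->R2 -> R0=(3,0,1,4) R2=(3,0,1,4)
Op 10: merge R3<->R1 -> R3=(0,3,1,4) R1=(0,3,1,4)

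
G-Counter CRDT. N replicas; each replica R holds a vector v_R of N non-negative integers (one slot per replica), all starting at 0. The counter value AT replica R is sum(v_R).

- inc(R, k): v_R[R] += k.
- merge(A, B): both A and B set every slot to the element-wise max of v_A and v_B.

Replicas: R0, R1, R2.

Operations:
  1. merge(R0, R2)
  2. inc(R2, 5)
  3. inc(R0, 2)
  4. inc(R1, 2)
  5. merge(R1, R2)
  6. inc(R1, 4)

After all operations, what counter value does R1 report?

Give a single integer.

Op 1: merge R0<->R2 -> R0=(0,0,0) R2=(0,0,0)
Op 2: inc R2 by 5 -> R2=(0,0,5) value=5
Op 3: inc R0 by 2 -> R0=(2,0,0) value=2
Op 4: inc R1 by 2 -> R1=(0,2,0) value=2
Op 5: merge R1<->R2 -> R1=(0,2,5) R2=(0,2,5)
Op 6: inc R1 by 4 -> R1=(0,6,5) value=11

Answer: 11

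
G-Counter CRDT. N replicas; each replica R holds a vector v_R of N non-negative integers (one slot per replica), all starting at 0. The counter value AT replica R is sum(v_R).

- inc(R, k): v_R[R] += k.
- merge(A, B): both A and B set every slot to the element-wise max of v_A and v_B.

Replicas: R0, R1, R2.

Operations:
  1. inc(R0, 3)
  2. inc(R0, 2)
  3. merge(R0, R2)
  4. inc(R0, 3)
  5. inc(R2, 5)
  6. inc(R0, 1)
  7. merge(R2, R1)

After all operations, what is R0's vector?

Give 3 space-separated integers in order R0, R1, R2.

Op 1: inc R0 by 3 -> R0=(3,0,0) value=3
Op 2: inc R0 by 2 -> R0=(5,0,0) value=5
Op 3: merge R0<->R2 -> R0=(5,0,0) R2=(5,0,0)
Op 4: inc R0 by 3 -> R0=(8,0,0) value=8
Op 5: inc R2 by 5 -> R2=(5,0,5) value=10
Op 6: inc R0 by 1 -> R0=(9,0,0) value=9
Op 7: merge R2<->R1 -> R2=(5,0,5) R1=(5,0,5)

Answer: 9 0 0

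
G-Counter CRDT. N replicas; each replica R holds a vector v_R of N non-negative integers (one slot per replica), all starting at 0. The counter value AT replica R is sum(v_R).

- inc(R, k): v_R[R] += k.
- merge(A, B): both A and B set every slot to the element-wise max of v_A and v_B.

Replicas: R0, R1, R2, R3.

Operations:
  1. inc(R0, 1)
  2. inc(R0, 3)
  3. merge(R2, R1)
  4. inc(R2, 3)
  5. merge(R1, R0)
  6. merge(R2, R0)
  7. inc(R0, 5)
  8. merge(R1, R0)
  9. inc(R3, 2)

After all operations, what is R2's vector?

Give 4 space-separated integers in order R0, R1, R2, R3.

Op 1: inc R0 by 1 -> R0=(1,0,0,0) value=1
Op 2: inc R0 by 3 -> R0=(4,0,0,0) value=4
Op 3: merge R2<->R1 -> R2=(0,0,0,0) R1=(0,0,0,0)
Op 4: inc R2 by 3 -> R2=(0,0,3,0) value=3
Op 5: merge R1<->R0 -> R1=(4,0,0,0) R0=(4,0,0,0)
Op 6: merge R2<->R0 -> R2=(4,0,3,0) R0=(4,0,3,0)
Op 7: inc R0 by 5 -> R0=(9,0,3,0) value=12
Op 8: merge R1<->R0 -> R1=(9,0,3,0) R0=(9,0,3,0)
Op 9: inc R3 by 2 -> R3=(0,0,0,2) value=2

Answer: 4 0 3 0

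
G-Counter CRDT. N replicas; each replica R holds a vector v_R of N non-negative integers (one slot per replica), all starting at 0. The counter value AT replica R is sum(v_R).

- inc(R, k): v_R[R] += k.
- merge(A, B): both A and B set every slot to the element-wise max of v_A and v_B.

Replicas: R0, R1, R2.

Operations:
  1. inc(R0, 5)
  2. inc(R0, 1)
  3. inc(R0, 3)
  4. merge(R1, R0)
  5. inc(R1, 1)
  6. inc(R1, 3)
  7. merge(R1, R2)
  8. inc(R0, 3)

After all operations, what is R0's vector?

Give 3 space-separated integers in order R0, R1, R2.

Answer: 12 0 0

Derivation:
Op 1: inc R0 by 5 -> R0=(5,0,0) value=5
Op 2: inc R0 by 1 -> R0=(6,0,0) value=6
Op 3: inc R0 by 3 -> R0=(9,0,0) value=9
Op 4: merge R1<->R0 -> R1=(9,0,0) R0=(9,0,0)
Op 5: inc R1 by 1 -> R1=(9,1,0) value=10
Op 6: inc R1 by 3 -> R1=(9,4,0) value=13
Op 7: merge R1<->R2 -> R1=(9,4,0) R2=(9,4,0)
Op 8: inc R0 by 3 -> R0=(12,0,0) value=12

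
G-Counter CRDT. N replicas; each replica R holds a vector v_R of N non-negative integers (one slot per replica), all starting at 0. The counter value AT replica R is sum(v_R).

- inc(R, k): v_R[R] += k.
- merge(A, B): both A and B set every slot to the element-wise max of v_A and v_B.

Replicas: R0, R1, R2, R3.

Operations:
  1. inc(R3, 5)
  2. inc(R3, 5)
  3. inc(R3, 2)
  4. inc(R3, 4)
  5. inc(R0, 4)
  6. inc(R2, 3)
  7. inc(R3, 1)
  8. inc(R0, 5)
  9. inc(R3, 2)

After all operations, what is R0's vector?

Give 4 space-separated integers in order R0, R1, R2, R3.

Op 1: inc R3 by 5 -> R3=(0,0,0,5) value=5
Op 2: inc R3 by 5 -> R3=(0,0,0,10) value=10
Op 3: inc R3 by 2 -> R3=(0,0,0,12) value=12
Op 4: inc R3 by 4 -> R3=(0,0,0,16) value=16
Op 5: inc R0 by 4 -> R0=(4,0,0,0) value=4
Op 6: inc R2 by 3 -> R2=(0,0,3,0) value=3
Op 7: inc R3 by 1 -> R3=(0,0,0,17) value=17
Op 8: inc R0 by 5 -> R0=(9,0,0,0) value=9
Op 9: inc R3 by 2 -> R3=(0,0,0,19) value=19

Answer: 9 0 0 0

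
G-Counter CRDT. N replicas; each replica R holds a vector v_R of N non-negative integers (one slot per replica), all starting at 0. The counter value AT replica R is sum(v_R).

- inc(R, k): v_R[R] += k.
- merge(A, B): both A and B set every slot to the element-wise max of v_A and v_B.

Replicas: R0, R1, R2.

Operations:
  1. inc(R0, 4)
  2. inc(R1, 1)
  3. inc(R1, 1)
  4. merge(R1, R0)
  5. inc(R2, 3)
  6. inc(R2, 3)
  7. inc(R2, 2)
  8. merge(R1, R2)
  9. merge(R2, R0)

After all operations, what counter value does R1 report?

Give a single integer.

Op 1: inc R0 by 4 -> R0=(4,0,0) value=4
Op 2: inc R1 by 1 -> R1=(0,1,0) value=1
Op 3: inc R1 by 1 -> R1=(0,2,0) value=2
Op 4: merge R1<->R0 -> R1=(4,2,0) R0=(4,2,0)
Op 5: inc R2 by 3 -> R2=(0,0,3) value=3
Op 6: inc R2 by 3 -> R2=(0,0,6) value=6
Op 7: inc R2 by 2 -> R2=(0,0,8) value=8
Op 8: merge R1<->R2 -> R1=(4,2,8) R2=(4,2,8)
Op 9: merge R2<->R0 -> R2=(4,2,8) R0=(4,2,8)

Answer: 14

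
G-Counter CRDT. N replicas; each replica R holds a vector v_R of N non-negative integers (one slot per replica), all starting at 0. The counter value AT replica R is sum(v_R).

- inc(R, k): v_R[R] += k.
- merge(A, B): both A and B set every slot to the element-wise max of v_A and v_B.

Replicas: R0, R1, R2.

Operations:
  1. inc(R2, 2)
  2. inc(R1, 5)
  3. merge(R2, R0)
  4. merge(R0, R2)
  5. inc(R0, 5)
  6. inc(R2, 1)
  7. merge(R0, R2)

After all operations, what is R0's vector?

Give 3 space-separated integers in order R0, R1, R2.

Op 1: inc R2 by 2 -> R2=(0,0,2) value=2
Op 2: inc R1 by 5 -> R1=(0,5,0) value=5
Op 3: merge R2<->R0 -> R2=(0,0,2) R0=(0,0,2)
Op 4: merge R0<->R2 -> R0=(0,0,2) R2=(0,0,2)
Op 5: inc R0 by 5 -> R0=(5,0,2) value=7
Op 6: inc R2 by 1 -> R2=(0,0,3) value=3
Op 7: merge R0<->R2 -> R0=(5,0,3) R2=(5,0,3)

Answer: 5 0 3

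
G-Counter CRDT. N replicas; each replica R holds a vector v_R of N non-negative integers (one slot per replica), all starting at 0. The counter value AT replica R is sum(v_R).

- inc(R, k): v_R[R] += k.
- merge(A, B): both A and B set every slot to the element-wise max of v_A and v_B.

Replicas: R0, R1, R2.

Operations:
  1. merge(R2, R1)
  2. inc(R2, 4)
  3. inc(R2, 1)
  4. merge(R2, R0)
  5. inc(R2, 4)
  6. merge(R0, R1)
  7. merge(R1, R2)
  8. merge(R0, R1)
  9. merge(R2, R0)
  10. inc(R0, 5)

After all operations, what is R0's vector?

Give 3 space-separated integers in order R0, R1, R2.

Op 1: merge R2<->R1 -> R2=(0,0,0) R1=(0,0,0)
Op 2: inc R2 by 4 -> R2=(0,0,4) value=4
Op 3: inc R2 by 1 -> R2=(0,0,5) value=5
Op 4: merge R2<->R0 -> R2=(0,0,5) R0=(0,0,5)
Op 5: inc R2 by 4 -> R2=(0,0,9) value=9
Op 6: merge R0<->R1 -> R0=(0,0,5) R1=(0,0,5)
Op 7: merge R1<->R2 -> R1=(0,0,9) R2=(0,0,9)
Op 8: merge R0<->R1 -> R0=(0,0,9) R1=(0,0,9)
Op 9: merge R2<->R0 -> R2=(0,0,9) R0=(0,0,9)
Op 10: inc R0 by 5 -> R0=(5,0,9) value=14

Answer: 5 0 9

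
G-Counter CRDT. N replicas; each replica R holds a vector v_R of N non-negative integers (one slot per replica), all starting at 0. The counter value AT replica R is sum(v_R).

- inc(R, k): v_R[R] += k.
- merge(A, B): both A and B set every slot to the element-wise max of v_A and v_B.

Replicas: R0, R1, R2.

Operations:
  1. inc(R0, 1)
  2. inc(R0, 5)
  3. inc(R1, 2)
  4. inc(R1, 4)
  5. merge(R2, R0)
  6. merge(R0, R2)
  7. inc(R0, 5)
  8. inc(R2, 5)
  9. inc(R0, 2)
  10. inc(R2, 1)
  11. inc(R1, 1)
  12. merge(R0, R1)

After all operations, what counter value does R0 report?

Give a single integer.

Answer: 20

Derivation:
Op 1: inc R0 by 1 -> R0=(1,0,0) value=1
Op 2: inc R0 by 5 -> R0=(6,0,0) value=6
Op 3: inc R1 by 2 -> R1=(0,2,0) value=2
Op 4: inc R1 by 4 -> R1=(0,6,0) value=6
Op 5: merge R2<->R0 -> R2=(6,0,0) R0=(6,0,0)
Op 6: merge R0<->R2 -> R0=(6,0,0) R2=(6,0,0)
Op 7: inc R0 by 5 -> R0=(11,0,0) value=11
Op 8: inc R2 by 5 -> R2=(6,0,5) value=11
Op 9: inc R0 by 2 -> R0=(13,0,0) value=13
Op 10: inc R2 by 1 -> R2=(6,0,6) value=12
Op 11: inc R1 by 1 -> R1=(0,7,0) value=7
Op 12: merge R0<->R1 -> R0=(13,7,0) R1=(13,7,0)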